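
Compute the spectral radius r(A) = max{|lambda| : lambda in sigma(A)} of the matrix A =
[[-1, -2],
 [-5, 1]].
r(A) = sqrt(44)/2 ≈ 3.3166

The eigenvalues of A are the roots of its characteristic polynomial. With M = A (coefficients from the trace and determinant):
  p(λ) = det(λ I - M) = λ^2 - 11.
For λ^2 - 11 the discriminant is 44. It is nonnegative but not a perfect square, so the roots are real and irrational: λ = ± sqrt(44)/2 ≈ 3.3166, -3.3166.
Thus the eigenvalues (to 4 decimals) are 3.3166 (modulus 3.3166); -3.3166 (modulus 3.3166). The spectral radius is the largest modulus: r(A) = sqrt(44)/2 ≈ 3.3166. (Cross-check: r(A) ≤ ||A||_2 ≈ 5.1401; equality holds whenever A is normal, though it can also hold for some non-normal A.)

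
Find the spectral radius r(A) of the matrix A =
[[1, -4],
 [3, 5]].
r(A) = sqrt(17) ≈ 4.1231

The eigenvalues of A are the roots of its characteristic polynomial. With M = A (coefficients from the trace and determinant):
  p(λ) = det(λ I - M) = λ^2 - 6λ + 17.
For λ^2 - 6λ + 17 the discriminant is -32. It is negative, so the roots are the complex-conjugate pair λ = 3 ± (sqrt(32)/2) i ≈ 3 ± 2.8284i. For a conjugate pair the product of the roots equals the constant term, so |λ|^2 = 17 and |λ| = sqrt(17) ≈ 4.1231.
Thus the eigenvalues (to 4 decimals) are 3 ± 2.8284i (modulus 4.1231). The spectral radius is the largest modulus: r(A) = sqrt(17) ≈ 4.1231. (Cross-check: r(A) ≤ ||A||_2 ≈ 6.6713; equality holds whenever A is normal, though it can also hold for some non-normal A.)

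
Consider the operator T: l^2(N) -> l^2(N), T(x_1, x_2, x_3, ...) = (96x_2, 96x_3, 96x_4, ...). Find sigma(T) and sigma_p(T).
sigma(T) = closed disk {z in C : |z| ≤ 96}; sigma_p(T) = open disk {z in C : |z| < 96}

Note T = 96·V where V is the unit left shift (V x)_k = x_{k+1}; so sigma(T) = 96·sigma(V) and ||T|| = 96||V||. ||T x||^2 = 9216sum_{k≥2} |x_k|^2 ≤ 9216||x||^2, with equality on {x : x_1 = 0}, so ||T|| = 96. For any lambda with |lambda| < 96, set r = lambda/96 (|r| < 1); the vector x = (1, r, r^2, ...) is in l^2 and satisfies T x = 96(r, r^2, ...) = lambda x, so lambda is an eigenvalue. On the boundary |lambda| = 96 the geometric series diverges, so no l^2 eigenvector exists, but these lambda lie in the approximate point spectrum. Hence sigma(T) is the closed disk of radius 96 and sigma_p(T) is the open disk.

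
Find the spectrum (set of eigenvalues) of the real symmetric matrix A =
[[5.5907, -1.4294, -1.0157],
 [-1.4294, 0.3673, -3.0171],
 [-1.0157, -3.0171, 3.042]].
sigma(A) ≈ {-2, 5, 6}

A is real symmetric, so its spectrum consists of real eigenvalues. Expanding the characteristic polynomial of the displayed matrix gives
  det(λ I - A) = p(λ) = λ^3 + (-9)λ^2 + (8)λ + (60).
Solving p(λ) = 0 yields eigenvalues ≈ -2, 5, 6. (A is shown rounded to 4 decimals, so these recover the underlying integer eigenvalues to within that precision.)
Verification: the trace of A = 9 equals the sum of eigenvalues 9, and det(A) ≈ -59.9999 matches the eigenvalue product -60.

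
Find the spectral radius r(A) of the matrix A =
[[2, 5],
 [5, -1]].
r(A) = (1 + sqrt(109))/2 ≈ 5.7202

The eigenvalues of A are the roots of its characteristic polynomial. With M = A (coefficients from the trace and determinant):
  p(λ) = det(λ I - M) = λ^2 - λ - 27.
For λ^2 - λ - 27 the discriminant is 109. It is nonnegative but not a perfect square, so the roots are real and irrational: λ = (1 ± sqrt(109))/2 ≈ 5.7202, -4.7202.
Thus the eigenvalues (to 4 decimals) are 5.7202 (modulus 5.7202); -4.7202 (modulus 4.7202). The spectral radius is the largest modulus: r(A) = (1 + sqrt(109))/2 ≈ 5.7202. (Cross-check: r(A) ≤ ||A||_2 ≈ 5.7202; equality holds whenever A is normal, though it can also hold for some non-normal A.)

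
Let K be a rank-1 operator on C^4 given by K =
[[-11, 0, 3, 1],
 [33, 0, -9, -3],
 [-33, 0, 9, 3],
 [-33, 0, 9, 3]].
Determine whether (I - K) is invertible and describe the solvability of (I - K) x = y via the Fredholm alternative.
(I - K) is singular (det(I - K) = 0, i.e. 1 ∈ sigma(K)). (I - K) x = y is solvable iff y ⊥ ker((I - K)^*) = span{(-11, 0, 3, 1)}, i.e. iff -11y_1 + 3y_3 + y_4 = 0. When solvable, the solutions are x = y + c·(1, -3, 3, 3), c arbitrary (ker(I - K) = span{(1, -3, 3, 3)}, dimension 1).

K has rank 1, so it is an outer product K = u v^T: every row of K is a multiple of one row vector. Reading off the entries, u = (1, -3, 3, 3) and v = (-11, 0, 3, 1) (row i of K equals u_i·v^T). A rank-one matrix u v^T satisfies K u = u (v·u) and kills the (3)-dimensional subspace v^⊥, so its characteristic polynomial is lambda^3 (lambda - v·u) with v·u = tr K = 1. Hence the eigenvalues of I - K are 1 (multiplicity 3) and 1 - (1) = 0, so det(I - K) = 0. (Direct check: I - K =
[[12, 0, -3, -1],
 [-33, 1, 9, 3],
 [33, 0, -8, -3],
 [33, 0, -9, -2]]
has determinant 0.) So 1 is an eigenvalue of K and (I - K) is not invertible. The finite-dimensional Fredholm alternative says: either (I - K) is invertible, or ker(I - K) ≠ {0} and then range(I - K) = ker((I - K)^*)^⊥, with dim ker(I - K) = dim ker((I - K)^*). We are in the second case, so we need both kernels. Kernel of I - K: (I - K) u = u - u (v·u) = u - u = 0, so ker(I - K) = span{u} = span{(1, -3, 3, 3)} (it is exactly 1-dimensional because rank(I - K) = 3). Kernel of the adjoint: K is real, so (I - K)^* = I - K^T = I - v u^T, and (I - v u^T) v = v - v (u·v) = 0; hence ker((I - K)^*) = span{v} = span{(-11, 0, 3, 1)}. Therefore (I - K) x = y is solvable iff <y, v> = 0, i.e. iff -11y_1 + 3y_3 + y_4 = 0. When this holds, K y = u (v·y) = 0, so (I - K) y = y and x = y is a particular solution; the full solution set is the line x = y + c·u = y + c·(1, -3, 3, 3), c ∈ C.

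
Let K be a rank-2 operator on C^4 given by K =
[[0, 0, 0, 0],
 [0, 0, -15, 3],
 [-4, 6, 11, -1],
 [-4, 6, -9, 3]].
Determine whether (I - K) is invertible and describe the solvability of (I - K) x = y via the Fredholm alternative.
(I - K) is invertible (det(I - K) = 83 ≠ 0), so for every y in C^4 the equation (I - K) x = y has a unique solution.

K has rank 2 and factors as K = U V^T = u1 v1^T + u2 v2^T with u1 = (0, 3, -3, 1), v1 = (2, -3, -3, 0), u2 = (0, 3, -1, 3), v2 = (-2, 3, -2, 1) (multiplying out reproduces the displayed K). The nonzero eigenvalues of U V^T coincide with those of the 2 x 2 matrix G = V^T U = [[v1·u1, v1·u2], [v2·u1, v2·u2]] = [[0, -6], [16, 14]], and by the Sylvester determinant identity det(I_4 - U V^T) = det(I_2 - V^T U) = det([[1, 6], [-16, -13]]) = (1)(-13) - (6)(-16) = 83. (Direct check: I - K =
[[1, 0, 0, 0],
 [0, 1, 15, -3],
 [4, -6, -10, 1],
 [4, -6, 9, -2]]
has determinant 83.) The finite-dimensional Fredholm alternative says: either (I - K) is invertible, or ker(I - K) ≠ {0} and then range(I - K) = ker((I - K)^*)^⊥, with dim ker(I - K) = dim ker((I - K)^*). Since det(I - K) ≠ 0, 1 is not an eigenvalue of K and ker(I - K) = {0}, so we are in the first case: for every y there is a unique x = (I - K)^(-1) y. (Explicitly, by the Woodbury identity, (I - U V^T)^(-1) = I + U (I_2 - G)^(-1) V^T.)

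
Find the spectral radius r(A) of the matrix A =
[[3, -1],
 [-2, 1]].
r(A) = (4 + sqrt(12))/2 ≈ 3.7321

The eigenvalues of A are the roots of its characteristic polynomial. With M = A (coefficients from the trace and determinant):
  p(λ) = det(λ I - M) = λ^2 - 4λ + 1.
For λ^2 - 4λ + 1 the discriminant is 12. It is nonnegative but not a perfect square, so the roots are real and irrational: λ = (4 ± sqrt(12))/2 ≈ 3.7321, 0.2679.
Thus the eigenvalues (to 4 decimals) are 3.7321 (modulus 3.7321); 0.2679 (modulus 0.2679). The spectral radius is the largest modulus: r(A) = (4 + sqrt(12))/2 ≈ 3.7321. (Cross-check: r(A) ≤ ||A||_2 ≈ 3.8643; equality holds whenever A is normal, though it can also hold for some non-normal A.)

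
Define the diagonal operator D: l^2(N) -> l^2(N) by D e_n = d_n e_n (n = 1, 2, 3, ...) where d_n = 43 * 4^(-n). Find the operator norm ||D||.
||D|| = 43/4 (attained at n = 1)

For D diagonal, ||D|| = sup_n |d_n|. The sequence d_n = 43 * 4^(-n) is positive and strictly decreasing (ratio 4^(-1) < 1), so the supremum is d_1 = 43/4. Hence ||D|| = 43/4.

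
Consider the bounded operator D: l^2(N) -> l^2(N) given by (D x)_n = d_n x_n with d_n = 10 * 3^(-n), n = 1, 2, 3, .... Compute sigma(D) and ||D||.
sigma(D) = {10 * 3^(-n) : n ≥ 1} ∪ {0}; ||D|| = 10/3

A bounded diagonal operator on l^2 with diagonal entries d_n has spectrum equal to the closure of {d_n : n ≥ 1}: every d_n is an eigenvalue (with eigenvector e_n), so {d_n} ⊂ sigma(D); the spectrum is closed, so its closure is too; and for lambda not in the closure, (D - lambda I) has bounded inverse (the diagonal entries 1/(d_n - lambda) are bounded). For our sequence d_n = 10 * 3^(-n), n = 1, 2, 3, ...:
  - {d_n} = {10 * 3^(-n) : n ≥ 1}; the only limit point is 0
  - closure = {10 * 3^(-n) : n ≥ 1} ∪ {0}
For the norm: a diagonal operator has ||D|| = sup_n |d_n|. Here d_n = 10 * 3^(-n) is positive and decreasing, so sup_n |d_n| = d_1 = 10/3. So ||D|| = 10/3.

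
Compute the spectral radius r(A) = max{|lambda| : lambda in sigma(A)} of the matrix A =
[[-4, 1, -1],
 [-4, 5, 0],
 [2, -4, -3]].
r(A) = (1 + sqrt(57))/2 ≈ 4.2749

The eigenvalues of A are the roots of its characteristic polynomial. With M = A (coefficients from the trace, the sum of principal 2x2 minors, and det A):
  p(λ) = det(λ I - M) = λ^3 + 2λ^2 - 17λ - 42.
By the rational root theorem any rational root is an integer divisor of 42. Testing λ = -3: p(-3) = -27 + 18 + 51 - 42 = 0, so λ = -3 is a root. Dividing out (λ + 3) leaves p(λ) = (λ + 3)(λ^2 - λ - 14). For λ^2 - λ - 14 the discriminant is 57. It is nonnegative but not a perfect square, so the roots are real and irrational: λ = (1 ± sqrt(57))/2 ≈ 4.2749, -3.2749.
Thus the eigenvalues (to 4 decimals) are 4.2749 (modulus 4.2749); -3.2749 (modulus 3.2749); -3 (modulus 3). The spectral radius is the largest modulus: r(A) = (1 + sqrt(57))/2 ≈ 4.2749. (Cross-check: r(A) ≤ ||A||_2 ≈ 8.5199; equality holds whenever A is normal, though it can also hold for some non-normal A.)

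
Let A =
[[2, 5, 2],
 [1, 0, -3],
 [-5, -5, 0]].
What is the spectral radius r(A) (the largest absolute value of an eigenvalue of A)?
r(A) ≈ 5.2094

The eigenvalues of A are the roots of its characteristic polynomial. With M = A (coefficients from the trace, the sum of principal 2x2 minors, and det A):
  p(λ) = det(λ I - M) = λ^3 - 2λ^2 - 10λ - 35.
No integer candidate from the rational root theorem (±divisors of 35) is a root, so the roots are irrational. The cubic discriminant is Δ = -42395 < 0, so there is one real root and a complex-conjugate pair. p(5) = -10 and p(6) = 49 have opposite signs, so a root lies in (5, 6); Newton's method refines it to λ ≈ 5.2094. Dividing out (λ - (5.2094)) leaves approximately λ^2 + 3.2094λ + 6.7187. For λ^2 + 3.2094λ + 6.7187 the discriminant is -16.5748. It is negative, so the remaining roots are the complex-conjugate pair λ ≈ -1.6047 ± 2.0356i. Their product equals the constant term, so |λ|^2 ≈ 6.7187 and |λ| ≈ 2.592.
Thus the eigenvalues (to 4 decimals) are 5.2094 (modulus 5.2094); -1.6047 ± 2.0356i (modulus 2.592). The spectral radius is the largest modulus: r(A) ≈ 5.2094. (Cross-check: r(A) ≤ ||A||_2 ≈ 8.8062; equality holds whenever A is normal, though it can also hold for some non-normal A.)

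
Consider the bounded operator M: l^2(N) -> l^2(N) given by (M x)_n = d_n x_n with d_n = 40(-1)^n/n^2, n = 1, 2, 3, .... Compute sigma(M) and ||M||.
sigma(M) = {40(-1)^n/n^2 : n ≥ 1} ∪ {0}; ||M|| = 40

A bounded diagonal operator on l^2 with diagonal entries d_n has spectrum equal to the closure of {d_n : n ≥ 1}: every d_n is an eigenvalue (with eigenvector e_n), so {d_n} ⊂ sigma(M); the spectrum is closed, so its closure is too; and for lambda not in the closure, (M - lambda I) has bounded inverse (the diagonal entries 1/(d_n - lambda) are bounded). For our sequence d_n = 40(-1)^n/n^2, n = 1, 2, 3, ...:
  - {d_n} = {40(-1)^n/n^2 : n ≥ 1}; the only limit point is 0
  - closure = {40(-1)^n/n^2 : n ≥ 1} ∪ {0}
For the norm: a diagonal operator has ||M|| = sup_n |d_n|. Here |d_n| = 40/n^2 is decreasing, so sup_n |d_n| = |d_1| = 40. So ||M|| = 40.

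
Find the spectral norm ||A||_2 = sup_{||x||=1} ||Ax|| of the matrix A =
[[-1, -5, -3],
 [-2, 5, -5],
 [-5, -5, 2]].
||A||_2 ≈ 9.4283 (= sqrt(largest eigenvalue of A^T A))

||A||_2 = sigma_max(A) = sqrt(lambda_max(A^T A)). Form the symmetric matrix M = A^T A =
[[30, 20, 3],
 [20, 75, -20],
 [3, -20, 38]].
Its characteristic polynomial (trace, sum of principal 2x2 minors, determinant of M give the coefficients) is
  p(λ) = det(λ I - M) = λ^3 - 143λ^2 + 5431λ - 55225.
No integer candidate from the rational root theorem (±divisors of 55225) is a root, so the roots are irrational. The cubic discriminant is Δ = 6102995200 > 0, so there are three distinct real roots. p(16) = -841 and p(17) = 688 have opposite signs, so a root lies in (16, 17); Newton's method refines it to λ ≈ 16.5348. p(37) = 608 and p(38) = -467 have opposite signs, so a root lies in (37, 38); Newton's method refines it to λ ≈ 37.5725. p(88) = -3217 and p(89) = 400 have opposite signs, so a root lies in (88, 89); Newton's method refines it to λ ≈ 88.8927. Check (Vieta): the three roots sum to 143, matching tr M = 143.
So the eigenvalues of A^T A are ≈ 16.5348, 37.5725, 88.8927 (all ≥ 0, as they must be for A^T A). The largest is λ_max ≈ 88.8927, hence ||A||_2 = sqrt(λ_max) ≈ 9.4283.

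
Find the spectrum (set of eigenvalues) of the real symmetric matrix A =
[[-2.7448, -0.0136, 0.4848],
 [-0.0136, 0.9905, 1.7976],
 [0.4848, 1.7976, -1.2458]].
sigma(A) ≈ {-3, -2, 2}

A is real symmetric, so its spectrum consists of real eigenvalues. Expanding the characteristic polynomial of the displayed matrix gives
  det(λ I - A) = p(λ) = λ^3 + (3)λ^2 + (-4)λ + (-12).
Solving p(λ) = 0 yields eigenvalues ≈ -3, -2, 2. (A is shown rounded to 4 decimals, so these recover the underlying integer eigenvalues to within that precision.)
Verification: the trace of A = -3 equals the sum of eigenvalues -3, and det(A) ≈ 12.0002 matches the eigenvalue product 12.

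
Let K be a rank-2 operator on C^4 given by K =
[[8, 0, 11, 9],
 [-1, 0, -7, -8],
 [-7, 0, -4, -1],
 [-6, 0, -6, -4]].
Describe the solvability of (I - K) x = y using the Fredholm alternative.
(I - K) is invertible (det(I - K) = 78 ≠ 0), so for every y in C^4 the equation (I - K) x = y has a unique solution.

K has rank 2 and factors as K = U V^T = u1 v1^T + u2 v2^T with u1 = (-1, 2, -1, 0), v1 = (1, 0, -2, -3), u2 = (-3, 1, 2, 2), v2 = (-3, 0, -3, -2) (multiplying out reproduces the displayed K). The nonzero eigenvalues of U V^T coincide with those of the 2 x 2 matrix G = V^T U = [[v1·u1, v1·u2], [v2·u1, v2·u2]] = [[1, -13], [6, -1]], and by the Sylvester determinant identity det(I_4 - U V^T) = det(I_2 - V^T U) = det([[0, 13], [-6, 2]]) = (0)(2) - (13)(-6) = 78. (Direct check: I - K =
[[-7, 0, -11, -9],
 [1, 1, 7, 8],
 [7, 0, 5, 1],
 [6, 0, 6, 5]]
has determinant 78.) The finite-dimensional Fredholm alternative says: either (I - K) is invertible, or ker(I - K) ≠ {0} and then range(I - K) = ker((I - K)^*)^⊥, with dim ker(I - K) = dim ker((I - K)^*). Since det(I - K) ≠ 0, 1 is not an eigenvalue of K and ker(I - K) = {0}, so we are in the first case: for every y there is a unique x = (I - K)^(-1) y. (Explicitly, by the Woodbury identity, (I - U V^T)^(-1) = I + U (I_2 - G)^(-1) V^T.)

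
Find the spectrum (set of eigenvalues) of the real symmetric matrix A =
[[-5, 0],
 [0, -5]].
sigma(A) ≈ {-5} (-5 with multiplicity 2)

A is real symmetric, so its spectrum consists of real eigenvalues. Expanding the characteristic polynomial of the displayed matrix gives
  det(λ I - A) = p(λ) = λ^2 + (10)λ + (25).
Solving p(λ) = 0 yields eigenvalues ≈ -5, -5. (A is shown rounded to 4 decimals, so these recover the underlying integer eigenvalues to within that precision.)
Verification: the trace of A = -10 equals the sum of eigenvalues -10, and det(A) ≈ 25.0000 matches the eigenvalue product 25.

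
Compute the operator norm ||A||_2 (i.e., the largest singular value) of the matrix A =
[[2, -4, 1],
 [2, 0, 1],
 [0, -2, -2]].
||A||_2 ≈ 4.9176 (= sqrt(largest eigenvalue of A^T A))

||A||_2 = sigma_max(A) = sqrt(lambda_max(A^T A)). Form the symmetric matrix M = A^T A =
[[8, -8, 4],
 [-8, 20, 0],
 [4, 0, 6]].
Its characteristic polynomial (trace, sum of principal 2x2 minors, determinant of M give the coefficients) is
  p(λ) = det(λ I - M) = λ^3 - 34λ^2 + 248λ - 256.
No integer candidate from the rational root theorem (±divisors of 256) is a root, so the roots are irrational. The cubic discriminant is Δ = 6924544 > 0, so there are three distinct real roots. p(1) = -41 and p(2) = 112 have opposite signs, so a root lies in (1, 2); Newton's method refines it to λ ≈ 1.2332. p(8) = 64 and p(9) = -49 have opposite signs, so a root lies in (8, 9); Newton's method refines it to λ ≈ 8.5845. p(24) = -64 and p(25) = 319 have opposite signs, so a root lies in (24, 25); Newton's method refines it to λ ≈ 24.1824. Check (Vieta): the three roots sum to 34, matching tr M = 34.
So the eigenvalues of A^T A are ≈ 1.2332, 8.5845, 24.1824 (all ≥ 0, as they must be for A^T A). The largest is λ_max ≈ 24.1824, hence ||A||_2 = sqrt(λ_max) ≈ 4.9176.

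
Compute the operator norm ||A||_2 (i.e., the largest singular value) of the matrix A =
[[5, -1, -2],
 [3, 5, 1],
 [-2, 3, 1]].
||A||_2 ≈ 6.4008 (= sqrt(largest eigenvalue of A^T A))

||A||_2 = sigma_max(A) = sqrt(lambda_max(A^T A)). Form the symmetric matrix M = A^T A =
[[38, 4, -9],
 [4, 35, 10],
 [-9, 10, 6]].
Its characteristic polynomial (trace, sum of principal 2x2 minors, determinant of M give the coefficients) is
  p(λ) = det(λ I - M) = λ^3 - 79λ^2 + 1571λ - 529.
No integer candidate from the rational root theorem (±divisors of 529) is a root, so the roots are irrational. The cubic discriminant is Δ = 24813904 > 0, so there are three distinct real roots. p(0) = -529 and p(1) = 964 have opposite signs, so a root lies in (0, 1); Newton's method refines it to λ ≈ 0.3426. p(37) = 100 and p(38) = -35 have opposite signs, so a root lies in (37, 38); Newton's method refines it to λ ≈ 37.6871. p(40) = -89 and p(41) = 4 have opposite signs, so a root lies in (40, 41); Newton's method refines it to λ ≈ 40.9703. Check (Vieta): the three roots sum to 79, matching tr M = 79.
So the eigenvalues of A^T A are ≈ 0.3426, 37.6871, 40.9703 (all ≥ 0, as they must be for A^T A). The largest is λ_max ≈ 40.9703, hence ||A||_2 = sqrt(λ_max) ≈ 6.4008.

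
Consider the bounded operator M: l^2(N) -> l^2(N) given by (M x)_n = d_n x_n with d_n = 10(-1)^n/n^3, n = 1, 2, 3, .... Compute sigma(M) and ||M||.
sigma(M) = {10(-1)^n/n^3 : n ≥ 1} ∪ {0}; ||M|| = 10

A bounded diagonal operator on l^2 with diagonal entries d_n has spectrum equal to the closure of {d_n : n ≥ 1}: every d_n is an eigenvalue (with eigenvector e_n), so {d_n} ⊂ sigma(M); the spectrum is closed, so its closure is too; and for lambda not in the closure, (M - lambda I) has bounded inverse (the diagonal entries 1/(d_n - lambda) are bounded). For our sequence d_n = 10(-1)^n/n^3, n = 1, 2, 3, ...:
  - {d_n} = {10(-1)^n/n^3 : n ≥ 1}; the only limit point is 0
  - closure = {10(-1)^n/n^3 : n ≥ 1} ∪ {0}
For the norm: a diagonal operator has ||M|| = sup_n |d_n|. Here |d_n| = 10/n^3 is decreasing, so sup_n |d_n| = |d_1| = 10. So ||M|| = 10.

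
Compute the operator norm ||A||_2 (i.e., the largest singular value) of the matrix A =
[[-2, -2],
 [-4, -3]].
||A||_2 = sqrt((33 + sqrt(1073))/2) ≈ 5.734 (= sqrt(largest eigenvalue of A^T A))

||A||_2 = sigma_max(A) = sqrt(lambda_max(A^T A)). Form the symmetric matrix M = A^T A =
[[20, 16],
 [16, 13]].
Its characteristic polynomial (trace, determinant of M give the coefficients) is
  p(λ) = det(λ I - M) = λ^2 - 33λ + 4.
For λ^2 - 33λ + 4 the discriminant is 1073. It is nonnegative but not a perfect square, so the roots are real and irrational: λ = (33 ± sqrt(1073))/2 ≈ 32.8783, 0.1217.
So the eigenvalues of A^T A are ≈ 0.1217, 32.8783 (all ≥ 0, as they must be for A^T A). The largest is λ_max = (33 + sqrt(1073))/2 ≈ 32.8783, hence ||A||_2 = sqrt(λ_max) = sqrt((33 + sqrt(1073))/2) ≈ 5.734.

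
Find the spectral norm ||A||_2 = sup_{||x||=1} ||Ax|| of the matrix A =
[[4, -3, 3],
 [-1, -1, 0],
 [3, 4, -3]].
||A||_2 ≈ 6.5919 (= sqrt(largest eigenvalue of A^T A))

||A||_2 = sigma_max(A) = sqrt(lambda_max(A^T A)). Form the symmetric matrix M = A^T A =
[[26, 1, 3],
 [1, 26, -21],
 [3, -21, 18]].
Its characteristic polynomial (trace, sum of principal 2x2 minors, determinant of M give the coefficients) is
  p(λ) = det(λ I - M) = λ^3 - 70λ^2 + 1161λ - 324.
No integer candidate from the rational root theorem (±divisors of 324) is a root, so the roots are irrational. The cubic discriminant is Δ = 371672064 > 0, so there are three distinct real roots. p(0) = -324 and p(1) = 768 have opposite signs, so a root lies in (0, 1); Newton's method refines it to λ ≈ 0.2839. p(26) = 118 and p(27) = -324 have opposite signs, so a root lies in (26, 27); Newton's method refines it to λ ≈ 26.2629. p(43) = -324 and p(44) = 424 have opposite signs, so a root lies in (43, 44); Newton's method refines it to λ ≈ 43.4532. Check (Vieta): the three roots sum to 70, matching tr M = 70.
So the eigenvalues of A^T A are ≈ 0.2839, 26.2629, 43.4532 (all ≥ 0, as they must be for A^T A). The largest is λ_max ≈ 43.4532, hence ||A||_2 = sqrt(λ_max) ≈ 6.5919.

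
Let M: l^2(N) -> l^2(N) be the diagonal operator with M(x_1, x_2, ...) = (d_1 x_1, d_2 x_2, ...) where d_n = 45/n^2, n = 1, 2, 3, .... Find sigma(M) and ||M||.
sigma(M) = {45/n^2 : n ≥ 1} ∪ {0}; ||M|| = 45

A bounded diagonal operator on l^2 with diagonal entries d_n has spectrum equal to the closure of {d_n : n ≥ 1}: every d_n is an eigenvalue (with eigenvector e_n), so {d_n} ⊂ sigma(M); the spectrum is closed, so its closure is too; and for lambda not in the closure, (M - lambda I) has bounded inverse (the diagonal entries 1/(d_n - lambda) are bounded). For our sequence d_n = 45/n^2, n = 1, 2, 3, ...:
  - {d_n} = {45/n^2 : n ≥ 1}; the only limit point is 0
  - closure = {45/n^2 : n ≥ 1} ∪ {0}
For the norm: a diagonal operator has ||M|| = sup_n |d_n|. Here d_n = 45/n^2 is positive and decreasing, so sup_n |d_n| = d_1 = 45. So ||M|| = 45.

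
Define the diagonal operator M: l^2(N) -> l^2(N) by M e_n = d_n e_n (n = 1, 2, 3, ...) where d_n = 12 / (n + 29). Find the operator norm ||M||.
||M|| = 2/5 (attained at n = 1)

For M diagonal, ||M|| = sup_n |d_n| = sup_n 12/(n + 29). This is positive and strictly decreasing in n, so the supremum is attained at n = 1: d_1 = 12/(1 + 29) = 2/5. Hence ||M|| = 2/5.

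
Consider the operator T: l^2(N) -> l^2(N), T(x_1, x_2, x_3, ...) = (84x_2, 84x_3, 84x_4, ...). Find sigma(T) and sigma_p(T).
sigma(T) = closed disk {z in C : |z| ≤ 84}; sigma_p(T) = open disk {z in C : |z| < 84}

Note T = 84·V where V is the unit left shift (V x)_k = x_{k+1}; so sigma(T) = 84·sigma(V) and ||T|| = 84||V||. ||T x||^2 = 7056sum_{k≥2} |x_k|^2 ≤ 7056||x||^2, with equality on {x : x_1 = 0}, so ||T|| = 84. For any lambda with |lambda| < 84, set r = lambda/84 (|r| < 1); the vector x = (1, r, r^2, ...) is in l^2 and satisfies T x = 84(r, r^2, ...) = lambda x, so lambda is an eigenvalue. On the boundary |lambda| = 84 the geometric series diverges, so no l^2 eigenvector exists, but these lambda lie in the approximate point spectrum. Hence sigma(T) is the closed disk of radius 84 and sigma_p(T) is the open disk.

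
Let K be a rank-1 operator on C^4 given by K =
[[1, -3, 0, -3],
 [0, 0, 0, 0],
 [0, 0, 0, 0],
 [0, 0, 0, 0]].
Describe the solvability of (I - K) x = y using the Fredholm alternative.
(I - K) is singular (det(I - K) = 0, i.e. 1 ∈ sigma(K)). (I - K) x = y is solvable iff y ⊥ ker((I - K)^*) = span{(1, -3, 0, -3)}, i.e. iff y_1 - 3y_2 - 3y_4 = 0. When solvable, the solutions are x = y + c·(1, 0, 0, 0), c arbitrary (ker(I - K) = span{(1, 0, 0, 0)}, dimension 1).

K has rank 1, so it is an outer product K = u v^T: every row of K is a multiple of one row vector. Reading off the entries, u = (1, 0, 0, 0) and v = (1, -3, 0, -3) (row i of K equals u_i·v^T). A rank-one matrix u v^T satisfies K u = u (v·u) and kills the (3)-dimensional subspace v^⊥, so its characteristic polynomial is lambda^3 (lambda - v·u) with v·u = tr K = 1. Hence the eigenvalues of I - K are 1 (multiplicity 3) and 1 - (1) = 0, so det(I - K) = 0. (Direct check: I - K =
[[0, 3, 0, 3],
 [0, 1, 0, 0],
 [0, 0, 1, 0],
 [0, 0, 0, 1]]
has determinant 0.) So 1 is an eigenvalue of K and (I - K) is not invertible. The finite-dimensional Fredholm alternative says: either (I - K) is invertible, or ker(I - K) ≠ {0} and then range(I - K) = ker((I - K)^*)^⊥, with dim ker(I - K) = dim ker((I - K)^*). We are in the second case, so we need both kernels. Kernel of I - K: (I - K) u = u - u (v·u) = u - u = 0, so ker(I - K) = span{u} = span{(1, 0, 0, 0)} (it is exactly 1-dimensional because rank(I - K) = 3). Kernel of the adjoint: K is real, so (I - K)^* = I - K^T = I - v u^T, and (I - v u^T) v = v - v (u·v) = 0; hence ker((I - K)^*) = span{v} = span{(1, -3, 0, -3)}. Therefore (I - K) x = y is solvable iff <y, v> = 0, i.e. iff y_1 - 3y_2 - 3y_4 = 0. When this holds, K y = u (v·y) = 0, so (I - K) y = y and x = y is a particular solution; the full solution set is the line x = y + c·u = y + c·(1, 0, 0, 0), c ∈ C.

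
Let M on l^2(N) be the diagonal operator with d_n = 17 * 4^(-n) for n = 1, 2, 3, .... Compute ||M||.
||M|| = 17/4 (attained at n = 1)

For M diagonal, ||M|| = sup_n |d_n|. The sequence d_n = 17 * 4^(-n) is positive and strictly decreasing (ratio 4^(-1) < 1), so the supremum is d_1 = 17/4. Hence ||M|| = 17/4.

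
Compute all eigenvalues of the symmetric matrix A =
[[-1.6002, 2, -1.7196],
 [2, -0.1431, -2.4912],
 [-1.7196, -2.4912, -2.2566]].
sigma(A) ≈ {-4, -3, 3}

A is real symmetric, so its spectrum consists of real eigenvalues. Expanding the characteristic polynomial of the displayed matrix gives
  det(λ I - A) = p(λ) = λ^3 + (4)λ^2 + (-9)λ + (-36).
Solving p(λ) = 0 yields eigenvalues ≈ -4, -3, 3. (A is shown rounded to 4 decimals, so these recover the underlying integer eigenvalues to within that precision.)
Verification: the trace of A = -4 equals the sum of eigenvalues -4, and det(A) ≈ 35.9992 matches the eigenvalue product 36.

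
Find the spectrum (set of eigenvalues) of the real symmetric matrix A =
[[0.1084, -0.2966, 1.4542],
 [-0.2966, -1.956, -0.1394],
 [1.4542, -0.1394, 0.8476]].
sigma(A) ≈ {-2, -1, 2}

A is real symmetric, so its spectrum consists of real eigenvalues. Expanding the characteristic polynomial of the displayed matrix gives
  det(λ I - A) = p(λ) = λ^3 + (1)λ^2 + (-4)λ + (-4).
Solving p(λ) = 0 yields eigenvalues ≈ -2, -1, 2. (A is shown rounded to 4 decimals, so these recover the underlying integer eigenvalues to within that precision.)
Verification: the trace of A = -1 equals the sum of eigenvalues -1, and det(A) ≈ 4.0002 matches the eigenvalue product 4.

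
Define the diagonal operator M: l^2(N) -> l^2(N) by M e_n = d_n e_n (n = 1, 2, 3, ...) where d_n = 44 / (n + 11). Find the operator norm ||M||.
||M|| = 11/3 (attained at n = 1)

For M diagonal, ||M|| = sup_n |d_n| = sup_n 44/(n + 11). This is positive and strictly decreasing in n, so the supremum is attained at n = 1: d_1 = 44/(1 + 11) = 11/3. Hence ||M|| = 11/3.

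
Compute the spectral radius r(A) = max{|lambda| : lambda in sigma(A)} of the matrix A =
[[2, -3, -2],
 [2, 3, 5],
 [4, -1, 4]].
r(A) ≈ 6.2857

The eigenvalues of A are the roots of its characteristic polynomial. With M = A (coefficients from the trace, the sum of principal 2x2 minors, and det A):
  p(λ) = det(λ I - M) = λ^3 - 9λ^2 + 45λ - 26.
No integer candidate from the rational root theorem (±divisors of 26) is a root, so the roots are irrational. The cubic discriminant is Δ = -105003 < 0, so there is one real root and a complex-conjugate pair. p(0) = -26 and p(1) = 11 have opposite signs, so a root lies in (0, 1); Newton's method refines it to λ ≈ 0.6581. Dividing out (λ - (0.6581)) leaves approximately λ^2 - 8.3419λ + 39.5106. For λ^2 - 8.3419λ + 39.5106 the discriminant is -88.4542. It is negative, so the remaining roots are the complex-conjugate pair λ ≈ 4.171 ± 4.7025i. Their product equals the constant term, so |λ|^2 ≈ 39.5106 and |λ| ≈ 6.2857.
Thus the eigenvalues (to 4 decimals) are 0.6581 (modulus 0.6581); 4.171 ± 4.7025i (modulus 6.2857). The spectral radius is the largest modulus: r(A) ≈ 6.2857. (Cross-check: r(A) ≤ ||A||_2 ≈ 7.9101; equality holds whenever A is normal, though it can also hold for some non-normal A.)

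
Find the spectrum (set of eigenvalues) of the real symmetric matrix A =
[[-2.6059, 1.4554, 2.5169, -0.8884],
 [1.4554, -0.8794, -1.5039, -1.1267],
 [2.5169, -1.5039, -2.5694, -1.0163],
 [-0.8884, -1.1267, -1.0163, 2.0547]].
sigma(A) ≈ {-6, -1, 0, 3}

A is real symmetric, so its spectrum consists of real eigenvalues. Expanding the characteristic polynomial of the displayed matrix gives
  det(λ I - A) = p(λ) = λ^4 + (4)λ^3 + (-15)λ^2 + (-18)λ + (0).
Solving p(λ) = 0 yields eigenvalues ≈ -6, -1, 0, 3. (A is shown rounded to 4 decimals, so these recover the underlying integer eigenvalues to within that precision.)
Verification: the trace of A = -4 equals the sum of eigenvalues -4, and det(A) ≈ -0.0001 matches the eigenvalue product 0.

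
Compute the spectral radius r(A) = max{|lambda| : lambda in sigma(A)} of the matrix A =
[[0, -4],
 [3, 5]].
r(A) = sqrt(12) ≈ 3.4641

The eigenvalues of A are the roots of its characteristic polynomial. With M = A (coefficients from the trace and determinant):
  p(λ) = det(λ I - M) = λ^2 - 5λ + 12.
For λ^2 - 5λ + 12 the discriminant is -23. It is negative, so the roots are the complex-conjugate pair λ = 5/2 ± (sqrt(23)/2) i ≈ 2.5 ± 2.3979i. For a conjugate pair the product of the roots equals the constant term, so |λ|^2 = 12 and |λ| = sqrt(12) ≈ 3.4641.
Thus the eigenvalues (to 4 decimals) are 2.5 ± 2.3979i (modulus 3.4641). The spectral radius is the largest modulus: r(A) = sqrt(12) ≈ 3.4641. (Cross-check: r(A) ≤ ||A||_2 ≈ 6.8507; equality holds whenever A is normal, though it can also hold for some non-normal A.)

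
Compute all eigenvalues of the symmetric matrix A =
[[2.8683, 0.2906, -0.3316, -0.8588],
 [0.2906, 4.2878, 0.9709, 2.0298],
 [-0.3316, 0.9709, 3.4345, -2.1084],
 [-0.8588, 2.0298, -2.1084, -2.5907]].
sigma(A) ≈ {-4, 3, 4, 5}

A is real symmetric, so its spectrum consists of real eigenvalues. Expanding the characteristic polynomial of the displayed matrix gives
  det(λ I - A) = p(λ) = λ^4 + (-8)λ^3 + (-1)λ^2 + (128.0014)λ + (-240).
Solving p(λ) = 0 yields eigenvalues ≈ -4, 3, 4, 5. (A is shown rounded to 4 decimals, so these recover the underlying integer eigenvalues to within that precision.)
Verification: the trace of A = 8 equals the sum of eigenvalues 8, and det(A) ≈ -239.9996 matches the eigenvalue product -240.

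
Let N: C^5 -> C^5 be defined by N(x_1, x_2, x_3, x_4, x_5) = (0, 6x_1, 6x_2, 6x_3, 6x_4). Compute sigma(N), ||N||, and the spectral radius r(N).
sigma(N) = {0}; ||N|| = 6; r(N) = 0. (N is nilpotent with N^5 = 0.)

On C^5, N is a strictly lower-triangular matrix with 6 on the subdiagonal and zeros elsewhere, so its characteristic polynomial is lambda^5 and every eigenvalue is 0: sigma(N) = {0}. For the operator norm, N e_i = 6e_{i+1} for i = 1, ..., 4 and N e_5 = 0, so the singular values of N are 6 (with multiplicity 4) and 0; hence ||N|| = 6. The spectral radius r(N) = max|lambda| = 0. Note ||N|| > r(N) — characteristic of non-normal nilpotent operators. Indeed N^5 = 0.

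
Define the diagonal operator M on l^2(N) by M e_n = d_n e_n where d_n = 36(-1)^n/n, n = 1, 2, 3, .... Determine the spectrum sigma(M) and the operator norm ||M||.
sigma(M) = {36(-1)^n/n : n ≥ 1} ∪ {0}; ||M|| = 36

A bounded diagonal operator on l^2 with diagonal entries d_n has spectrum equal to the closure of {d_n : n ≥ 1}: every d_n is an eigenvalue (with eigenvector e_n), so {d_n} ⊂ sigma(M); the spectrum is closed, so its closure is too; and for lambda not in the closure, (M - lambda I) has bounded inverse (the diagonal entries 1/(d_n - lambda) are bounded). For our sequence d_n = 36(-1)^n/n, n = 1, 2, 3, ...:
  - {d_n} = {36(-1)^n/n : n ≥ 1}; the only limit point is 0
  - closure = {36(-1)^n/n : n ≥ 1} ∪ {0}
For the norm: a diagonal operator has ||M|| = sup_n |d_n|. Here |d_n| = 36/n is decreasing, so sup_n |d_n| = |d_1| = 36. So ||M|| = 36.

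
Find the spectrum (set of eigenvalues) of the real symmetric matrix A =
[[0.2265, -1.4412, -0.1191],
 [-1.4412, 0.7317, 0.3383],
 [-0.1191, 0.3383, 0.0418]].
sigma(A) ≈ {-1, 0, 2}

A is real symmetric, so its spectrum consists of real eigenvalues. Expanding the characteristic polynomial of the displayed matrix gives
  det(λ I - A) = p(λ) = λ^3 + (-1)λ^2 + (-2)λ + (0).
Solving p(λ) = 0 yields eigenvalues ≈ -1, 0, 2. (A is shown rounded to 4 decimals, so these recover the underlying integer eigenvalues to within that precision.)
Verification: the trace of A = 1 equals the sum of eigenvalues 1, and det(A) ≈ -0.0001 matches the eigenvalue product 0.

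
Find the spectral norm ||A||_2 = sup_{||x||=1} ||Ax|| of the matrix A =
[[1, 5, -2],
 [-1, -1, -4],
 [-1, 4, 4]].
||A||_2 ≈ 7.0316 (= sqrt(largest eigenvalue of A^T A))

||A||_2 = sigma_max(A) = sqrt(lambda_max(A^T A)). Form the symmetric matrix M = A^T A =
[[3, 2, -2],
 [2, 42, 10],
 [-2, 10, 36]].
Its characteristic polynomial (trace, sum of principal 2x2 minors, determinant of M give the coefficients) is
  p(λ) = det(λ I - M) = λ^3 - 81λ^2 + 1638λ - 3844.
No integer candidate from the rational root theorem (±divisors of 3844) is a root, so the roots are irrational. The cubic discriminant is Δ = 634005684 > 0, so there are three distinct real roots. p(2) = -884 and p(3) = 368 have opposite signs, so a root lies in (2, 3); Newton's method refines it to λ ≈ 2.6936. p(28) = 468 and p(29) = -74 have opposite signs, so a root lies in (28, 29); Newton's method refines it to λ ≈ 28.8624. p(49) = -414 and p(50) = 556 have opposite signs, so a root lies in (49, 50); Newton's method refines it to λ ≈ 49.444. Check (Vieta): the three roots sum to 81, matching tr M = 81.
So the eigenvalues of A^T A are ≈ 2.6936, 28.8624, 49.444 (all ≥ 0, as they must be for A^T A). The largest is λ_max ≈ 49.444, hence ||A||_2 = sqrt(λ_max) ≈ 7.0316.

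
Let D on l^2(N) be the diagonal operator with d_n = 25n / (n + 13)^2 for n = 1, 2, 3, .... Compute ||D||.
||D|| = 25/52 (attained at n = 13)

For D diagonal, ||D|| = sup_n |d_n|. Treat f(x) = 25x / (x + 13)^2 for real x > 0. By the quotient rule, f'(x) = 25(13 - x)/(x + 13)^3, which is positive for x < 13 and negative for x > 13. So f has a unique maximum at x = 13, and since 13 is a positive integer, the supremum over n ≥ 1 is attained at n = 13: d_13 = 25·13/(13 + 13)^2 = 25·13/676 = 25/52. Hence ||D|| = 25/52.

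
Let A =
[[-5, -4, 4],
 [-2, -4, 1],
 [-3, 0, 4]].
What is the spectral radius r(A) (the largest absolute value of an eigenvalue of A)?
r(A) ≈ 6.552

The eigenvalues of A are the roots of its characteristic polynomial. With M = A (coefficients from the trace, the sum of principal 2x2 minors, and det A):
  p(λ) = det(λ I - M) = λ^3 + 5λ^2 - 12λ - 12.
No integer candidate from the rational root theorem (±divisors of 12) is a root, so the roots are irrational. The cubic discriminant is Δ = 25584 > 0, so there are three distinct real roots. p(-7) = -26 and p(-6) = 24 have opposite signs, so a root lies in (-7, -6); Newton's method refines it to λ ≈ -6.552. p(-1) = 4 and p(0) = -12 have opposite signs, so a root lies in (-1, 0); Newton's method refines it to λ ≈ -0.784. p(2) = -8 and p(3) = 24 have opposite signs, so a root lies in (2, 3); Newton's method refines it to λ ≈ 2.336. Check (Vieta): the three roots sum to -5, matching tr M = -5.
Thus the eigenvalues (to 4 decimals) are -6.552 (modulus 6.552); -0.784 (modulus 0.784); 2.336 (modulus 2.336). The spectral radius is the largest modulus: r(A) ≈ 6.552. (Cross-check: r(A) ≤ ||A||_2 ≈ 9.4769; equality holds whenever A is normal, though it can also hold for some non-normal A.)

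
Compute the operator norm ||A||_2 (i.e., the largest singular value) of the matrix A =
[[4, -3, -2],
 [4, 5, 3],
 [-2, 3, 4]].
||A||_2 ≈ 8.3524 (= sqrt(largest eigenvalue of A^T A))

||A||_2 = sigma_max(A) = sqrt(lambda_max(A^T A)). Form the symmetric matrix M = A^T A =
[[36, 2, -4],
 [2, 43, 33],
 [-4, 33, 29]].
Its characteristic polynomial (trace, sum of principal 2x2 minors, determinant of M give the coefficients) is
  p(λ) = det(λ I - M) = λ^3 - 108λ^2 + 2730λ - 4356.
No integer candidate from the rational root theorem (±divisors of 4356) is a root, so the roots are irrational. The cubic discriminant is Δ = 6201232560 > 0, so there are three distinct real roots. p(1) = -1733 and p(2) = 680 have opposite signs, so a root lies in (1, 2); Newton's method refines it to λ ≈ 1.7094. p(36) = 612 and p(37) = -545 have opposite signs, so a root lies in (36, 37); Newton's method refines it to λ ≈ 36.5286. p(69) = -1665 and p(70) = 544 have opposite signs, so a root lies in (69, 70); Newton's method refines it to λ ≈ 69.762. Check (Vieta): the three roots sum to 108, matching tr M = 108.
So the eigenvalues of A^T A are ≈ 1.7094, 36.5286, 69.762 (all ≥ 0, as they must be for A^T A). The largest is λ_max ≈ 69.762, hence ||A||_2 = sqrt(λ_max) ≈ 8.3524.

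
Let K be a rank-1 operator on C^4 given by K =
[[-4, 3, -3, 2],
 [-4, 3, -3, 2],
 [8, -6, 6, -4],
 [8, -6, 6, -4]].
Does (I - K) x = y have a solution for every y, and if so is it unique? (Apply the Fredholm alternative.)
(I - K) is singular (det(I - K) = 0, i.e. 1 ∈ sigma(K)). (I - K) x = y is solvable iff y ⊥ ker((I - K)^*) = span{(-4, 3, -3, 2)}, i.e. iff -4y_1 + 3y_2 - 3y_3 + 2y_4 = 0. When solvable, the solutions are x = y + c·(1, 1, -2, -2), c arbitrary (ker(I - K) = span{(1, 1, -2, -2)}, dimension 1).

K has rank 1, so it is an outer product K = u v^T: every row of K is a multiple of one row vector. Reading off the entries, u = (1, 1, -2, -2) and v = (-4, 3, -3, 2) (row i of K equals u_i·v^T). A rank-one matrix u v^T satisfies K u = u (v·u) and kills the (3)-dimensional subspace v^⊥, so its characteristic polynomial is lambda^3 (lambda - v·u) with v·u = tr K = 1. Hence the eigenvalues of I - K are 1 (multiplicity 3) and 1 - (1) = 0, so det(I - K) = 0. (Direct check: I - K =
[[5, -3, 3, -2],
 [4, -2, 3, -2],
 [-8, 6, -5, 4],
 [-8, 6, -6, 5]]
has determinant 0.) So 1 is an eigenvalue of K and (I - K) is not invertible. The finite-dimensional Fredholm alternative says: either (I - K) is invertible, or ker(I - K) ≠ {0} and then range(I - K) = ker((I - K)^*)^⊥, with dim ker(I - K) = dim ker((I - K)^*). We are in the second case, so we need both kernels. Kernel of I - K: (I - K) u = u - u (v·u) = u - u = 0, so ker(I - K) = span{u} = span{(1, 1, -2, -2)} (it is exactly 1-dimensional because rank(I - K) = 3). Kernel of the adjoint: K is real, so (I - K)^* = I - K^T = I - v u^T, and (I - v u^T) v = v - v (u·v) = 0; hence ker((I - K)^*) = span{v} = span{(-4, 3, -3, 2)}. Therefore (I - K) x = y is solvable iff <y, v> = 0, i.e. iff -4y_1 + 3y_2 - 3y_3 + 2y_4 = 0. When this holds, K y = u (v·y) = 0, so (I - K) y = y and x = y is a particular solution; the full solution set is the line x = y + c·u = y + c·(1, 1, -2, -2), c ∈ C.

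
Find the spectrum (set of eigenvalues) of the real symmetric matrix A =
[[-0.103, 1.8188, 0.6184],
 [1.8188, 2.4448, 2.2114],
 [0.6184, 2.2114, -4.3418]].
sigma(A) ≈ {-5, -1, 4}

A is real symmetric, so its spectrum consists of real eigenvalues. Expanding the characteristic polynomial of the displayed matrix gives
  det(λ I - A) = p(λ) = λ^3 + (2)λ^2 + (-19)λ + (-20).
Solving p(λ) = 0 yields eigenvalues ≈ -5, -1, 4. (A is shown rounded to 4 decimals, so these recover the underlying integer eigenvalues to within that precision.)
Verification: the trace of A = -2 equals the sum of eigenvalues -2, and det(A) ≈ 19.9994 matches the eigenvalue product 20.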